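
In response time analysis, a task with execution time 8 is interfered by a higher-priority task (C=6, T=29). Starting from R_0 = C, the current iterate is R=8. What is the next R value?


R_next = C + ceil(R_prev / T_hp) * C_hp
ceil(8 / 29) = ceil(0.2759) = 1
Interference = 1 * 6 = 6
R_next = 8 + 6 = 14

14


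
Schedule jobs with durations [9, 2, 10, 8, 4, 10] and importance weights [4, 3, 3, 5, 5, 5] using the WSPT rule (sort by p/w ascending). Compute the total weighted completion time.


Compute p/w ratios and sort ascending (WSPT): [(2, 3), (4, 5), (8, 5), (10, 5), (9, 4), (10, 3)]
Compute weighted completion times:
  Job (p=2,w=3): C=2, w*C=3*2=6
  Job (p=4,w=5): C=6, w*C=5*6=30
  Job (p=8,w=5): C=14, w*C=5*14=70
  Job (p=10,w=5): C=24, w*C=5*24=120
  Job (p=9,w=4): C=33, w*C=4*33=132
  Job (p=10,w=3): C=43, w*C=3*43=129
Total weighted completion time = 487

487


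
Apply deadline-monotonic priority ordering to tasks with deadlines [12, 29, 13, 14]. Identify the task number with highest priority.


Sort tasks by relative deadline (ascending):
  Task 1: deadline = 12
  Task 3: deadline = 13
  Task 4: deadline = 14
  Task 2: deadline = 29
Priority order (highest first): [1, 3, 4, 2]
Highest priority task = 1

1


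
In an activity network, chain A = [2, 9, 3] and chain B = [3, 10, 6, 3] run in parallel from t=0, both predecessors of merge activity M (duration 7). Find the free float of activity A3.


ES(A3) = sum of predecessors on chain A = 11
EF(A3) = ES + duration = 11 + 3 = 14
Successor of A3 is M. ES(M) = max(sum(A), sum(B)) = max(14, 22) = 22
Free float = ES(successor) - EF(current) = 22 - 14 = 8

8


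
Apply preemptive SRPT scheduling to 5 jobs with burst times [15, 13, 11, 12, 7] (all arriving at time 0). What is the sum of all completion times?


Since all jobs arrive at t=0, SRPT equals SPT ordering.
SPT order: [7, 11, 12, 13, 15]
Completion times:
  Job 1: p=7, C=7
  Job 2: p=11, C=18
  Job 3: p=12, C=30
  Job 4: p=13, C=43
  Job 5: p=15, C=58
Total completion time = 7 + 18 + 30 + 43 + 58 = 156

156


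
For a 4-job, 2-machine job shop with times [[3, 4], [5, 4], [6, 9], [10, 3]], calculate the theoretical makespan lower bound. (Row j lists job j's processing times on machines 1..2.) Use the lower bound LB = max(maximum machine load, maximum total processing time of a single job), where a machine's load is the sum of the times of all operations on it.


Machine loads:
  Machine 1: 3 + 5 + 6 + 10 = 24
  Machine 2: 4 + 4 + 9 + 3 = 20
Max machine load = 24
Job totals:
  Job 1: 7
  Job 2: 9
  Job 3: 15
  Job 4: 13
Max job total = 15
Lower bound = max(24, 15) = 24

24


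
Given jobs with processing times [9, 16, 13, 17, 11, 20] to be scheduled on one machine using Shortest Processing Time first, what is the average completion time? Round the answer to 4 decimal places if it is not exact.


Sort jobs by processing time (SPT order): [9, 11, 13, 16, 17, 20]
Compute completion times sequentially:
  Job 1: processing = 9, completes at 9
  Job 2: processing = 11, completes at 20
  Job 3: processing = 13, completes at 33
  Job 4: processing = 16, completes at 49
  Job 5: processing = 17, completes at 66
  Job 6: processing = 20, completes at 86
Sum of completion times = 263
Average completion time = 263/6 = 43.8333

43.8333


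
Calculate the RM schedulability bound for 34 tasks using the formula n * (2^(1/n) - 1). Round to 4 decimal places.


Compute 2^(1/34) = 1.0205959096
Subtract 1: 1.0205959096 - 1 = 0.0205959096
Multiply by n: 34 * 0.0205959096 = 0.7002609264
Round to 4 dp: 0.7003

0.7003


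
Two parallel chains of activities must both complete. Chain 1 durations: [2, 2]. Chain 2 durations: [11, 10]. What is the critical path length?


Path A total = 2 + 2 = 4
Path B total = 11 + 10 = 21
Critical path = longest path = max(4, 21) = 21

21


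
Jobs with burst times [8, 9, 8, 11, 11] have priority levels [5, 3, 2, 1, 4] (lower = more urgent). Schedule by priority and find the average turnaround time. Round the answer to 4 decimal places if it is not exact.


Sort by priority (ascending = highest first):
Order: [(1, 11), (2, 8), (3, 9), (4, 11), (5, 8)]
Completion times:
  Priority 1, burst=11, C=11
  Priority 2, burst=8, C=19
  Priority 3, burst=9, C=28
  Priority 4, burst=11, C=39
  Priority 5, burst=8, C=47
Average turnaround = 144/5 = 28.8

28.8


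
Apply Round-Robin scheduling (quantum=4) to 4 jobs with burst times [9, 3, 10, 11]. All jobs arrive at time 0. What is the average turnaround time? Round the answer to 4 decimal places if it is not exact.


Time quantum = 4
Execution trace:
  J1 runs 4 units, time = 4
  J2 runs 3 units, time = 7
  J3 runs 4 units, time = 11
  J4 runs 4 units, time = 15
  J1 runs 4 units, time = 19
  J3 runs 4 units, time = 23
  J4 runs 4 units, time = 27
  J1 runs 1 units, time = 28
  J3 runs 2 units, time = 30
  J4 runs 3 units, time = 33
Finish times: [28, 7, 30, 33]
Average turnaround = 98/4 = 24.5

24.5


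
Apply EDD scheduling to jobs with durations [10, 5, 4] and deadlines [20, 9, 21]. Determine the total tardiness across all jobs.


Sort by due date (EDD order): [(5, 9), (10, 20), (4, 21)]
Compute completion times and tardiness:
  Job 1: p=5, d=9, C=5, tardiness=max(0,5-9)=0
  Job 2: p=10, d=20, C=15, tardiness=max(0,15-20)=0
  Job 3: p=4, d=21, C=19, tardiness=max(0,19-21)=0
Total tardiness = 0

0


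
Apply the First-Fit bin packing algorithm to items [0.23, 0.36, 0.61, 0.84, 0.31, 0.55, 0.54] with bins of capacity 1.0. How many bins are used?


Place items sequentially using First-Fit:
  Item 0.23 -> new Bin 1
  Item 0.36 -> Bin 1 (now 0.59)
  Item 0.61 -> new Bin 2
  Item 0.84 -> new Bin 3
  Item 0.31 -> Bin 1 (now 0.9)
  Item 0.55 -> new Bin 4
  Item 0.54 -> new Bin 5
Total bins used = 5

5


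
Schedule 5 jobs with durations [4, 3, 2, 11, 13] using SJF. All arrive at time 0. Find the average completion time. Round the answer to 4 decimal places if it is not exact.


SJF order (ascending): [2, 3, 4, 11, 13]
Completion times:
  Job 1: burst=2, C=2
  Job 2: burst=3, C=5
  Job 3: burst=4, C=9
  Job 4: burst=11, C=20
  Job 5: burst=13, C=33
Average completion = 69/5 = 13.8

13.8


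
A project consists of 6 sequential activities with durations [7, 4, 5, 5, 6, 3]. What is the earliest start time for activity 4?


Activity 4 starts after activities 1 through 3 complete.
Predecessor durations: [7, 4, 5]
ES = 7 + 4 + 5 = 16

16


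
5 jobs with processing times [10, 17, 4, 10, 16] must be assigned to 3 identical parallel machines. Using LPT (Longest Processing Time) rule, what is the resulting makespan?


Sort jobs in decreasing order (LPT): [17, 16, 10, 10, 4]
Assign each job to the least loaded machine:
  Machine 1: jobs [17], load = 17
  Machine 2: jobs [16, 4], load = 20
  Machine 3: jobs [10, 10], load = 20
Makespan = max load = 20

20


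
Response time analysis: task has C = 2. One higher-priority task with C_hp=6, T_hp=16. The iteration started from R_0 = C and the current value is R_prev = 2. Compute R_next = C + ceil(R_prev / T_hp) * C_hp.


R_next = C + ceil(R_prev / T_hp) * C_hp
ceil(2 / 16) = ceil(0.125) = 1
Interference = 1 * 6 = 6
R_next = 2 + 6 = 8

8


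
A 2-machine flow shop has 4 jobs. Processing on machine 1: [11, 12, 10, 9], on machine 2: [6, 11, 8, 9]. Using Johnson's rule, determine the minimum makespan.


Apply Johnson's rule:
  Group 1 (a <= b): [(4, 9, 9)]
  Group 2 (a > b): [(2, 12, 11), (3, 10, 8), (1, 11, 6)]
Optimal job order: [4, 2, 3, 1]
Schedule:
  Job 4: M1 done at 9, M2 done at 18
  Job 2: M1 done at 21, M2 done at 32
  Job 3: M1 done at 31, M2 done at 40
  Job 1: M1 done at 42, M2 done at 48
Makespan = 48

48


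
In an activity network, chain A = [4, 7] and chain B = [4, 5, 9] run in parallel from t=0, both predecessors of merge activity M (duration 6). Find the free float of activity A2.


ES(A2) = sum of predecessors on chain A = 4
EF(A2) = ES + duration = 4 + 7 = 11
Successor of A2 is M. ES(M) = max(sum(A), sum(B)) = max(11, 18) = 18
Free float = ES(successor) - EF(current) = 18 - 11 = 7

7


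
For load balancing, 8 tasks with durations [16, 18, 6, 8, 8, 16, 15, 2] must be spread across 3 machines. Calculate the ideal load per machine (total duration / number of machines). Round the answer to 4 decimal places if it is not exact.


Total processing time = 16 + 18 + 6 + 8 + 8 + 16 + 15 + 2 = 89
Number of machines = 3
Ideal balanced load = 89 / 3 = 29.6667

29.6667


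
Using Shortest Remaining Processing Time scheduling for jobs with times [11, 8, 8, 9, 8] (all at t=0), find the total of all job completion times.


Since all jobs arrive at t=0, SRPT equals SPT ordering.
SPT order: [8, 8, 8, 9, 11]
Completion times:
  Job 1: p=8, C=8
  Job 2: p=8, C=16
  Job 3: p=8, C=24
  Job 4: p=9, C=33
  Job 5: p=11, C=44
Total completion time = 8 + 16 + 24 + 33 + 44 = 125

125


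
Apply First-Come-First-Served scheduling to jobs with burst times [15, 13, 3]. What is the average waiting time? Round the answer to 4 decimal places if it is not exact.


FCFS order (as given): [15, 13, 3]
Waiting times:
  Job 1: wait = 0
  Job 2: wait = 15
  Job 3: wait = 28
Sum of waiting times = 43
Average waiting time = 43/3 = 14.3333

14.3333


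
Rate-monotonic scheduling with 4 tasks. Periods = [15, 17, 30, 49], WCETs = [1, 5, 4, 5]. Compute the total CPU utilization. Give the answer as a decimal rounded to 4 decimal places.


Compute individual utilizations (exact fractions):
  Task 1: C/T = 1/15 (approx. 0.0667)
  Task 2: C/T = 5/17 (approx. 0.2941)
  Task 3: C/T = 4/30 = 2/15 (approx. 0.1333)
  Task 4: C/T = 5/49 (approx. 0.102)
Total utilization U = 1/15 + 5/17 + 2/15 + 5/49 = 2483/4165
Rounded to 4 decimal places: U = 0.5962
RM (Liu & Layland) bound for 4 tasks = 0.756828; compare with U = 2483/4165 (approx. 0.596158)
U <= bound, so schedulable by RM sufficient condition.

0.5962


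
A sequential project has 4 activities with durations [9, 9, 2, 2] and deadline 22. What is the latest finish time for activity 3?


LF(activity 3) = deadline - sum of successor durations
Successors: activities 4 through 4 with durations [2]
Sum of successor durations = 2
LF = 22 - 2 = 20

20


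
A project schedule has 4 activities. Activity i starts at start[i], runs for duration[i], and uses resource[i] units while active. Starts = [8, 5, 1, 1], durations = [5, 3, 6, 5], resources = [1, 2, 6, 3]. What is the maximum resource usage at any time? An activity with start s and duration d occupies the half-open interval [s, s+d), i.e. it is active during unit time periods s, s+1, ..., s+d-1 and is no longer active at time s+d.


Each activity i is active on [start_i, start_i + duration_i).
Compute total resource usage per time slot:
  t=0: active resources = [], total = 0
  t=1: active resources = [6, 3], total = 9
  t=2: active resources = [6, 3], total = 9
  t=3: active resources = [6, 3], total = 9
  t=4: active resources = [6, 3], total = 9
  t=5: active resources = [2, 6, 3], total = 11
  t=6: active resources = [2, 6], total = 8
  t=7: active resources = [2], total = 2
  t=8: active resources = [1], total = 1
  t=9: active resources = [1], total = 1
  t=10: active resources = [1], total = 1
  t=11: active resources = [1], total = 1
  t=12: active resources = [1], total = 1
Peak resource demand = 11

11


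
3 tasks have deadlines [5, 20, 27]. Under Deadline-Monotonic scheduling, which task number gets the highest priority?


Sort tasks by relative deadline (ascending):
  Task 1: deadline = 5
  Task 2: deadline = 20
  Task 3: deadline = 27
Priority order (highest first): [1, 2, 3]
Highest priority task = 1

1


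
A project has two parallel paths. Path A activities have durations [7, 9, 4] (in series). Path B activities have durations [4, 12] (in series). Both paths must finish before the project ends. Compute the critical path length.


Path A total = 7 + 9 + 4 = 20
Path B total = 4 + 12 = 16
Critical path = longest path = max(20, 16) = 20

20


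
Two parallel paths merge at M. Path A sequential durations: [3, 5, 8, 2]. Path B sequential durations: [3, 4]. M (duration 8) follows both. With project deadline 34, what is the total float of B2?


Forward pass: ES(B2) = sum of predecessors on chain B = 3
EF = ES + duration = 3 + 4 = 7
Backward pass: LF(M) = deadline = 34; LS(M) = 34 - 8 = 26
LF(B2) = LS(M) - sum(successors on chain B) = 26 - 0 = 26
LS = LF - duration = 26 - 4 = 22
Total float = LS - ES = 22 - 3 = 19

19


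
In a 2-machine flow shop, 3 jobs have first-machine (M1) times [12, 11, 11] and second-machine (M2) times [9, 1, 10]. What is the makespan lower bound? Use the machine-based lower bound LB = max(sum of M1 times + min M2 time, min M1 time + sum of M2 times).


LB1 = sum(M1 times) + min(M2 times) = 34 + 1 = 35
LB2 = min(M1 times) + sum(M2 times) = 11 + 20 = 31
Lower bound = max(LB1, LB2) = max(35, 31) = 35

35


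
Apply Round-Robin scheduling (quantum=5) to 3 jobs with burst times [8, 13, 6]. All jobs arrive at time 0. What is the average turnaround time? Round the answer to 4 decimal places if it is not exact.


Time quantum = 5
Execution trace:
  J1 runs 5 units, time = 5
  J2 runs 5 units, time = 10
  J3 runs 5 units, time = 15
  J1 runs 3 units, time = 18
  J2 runs 5 units, time = 23
  J3 runs 1 units, time = 24
  J2 runs 3 units, time = 27
Finish times: [18, 27, 24]
Average turnaround = 69/3 = 23.0

23.0


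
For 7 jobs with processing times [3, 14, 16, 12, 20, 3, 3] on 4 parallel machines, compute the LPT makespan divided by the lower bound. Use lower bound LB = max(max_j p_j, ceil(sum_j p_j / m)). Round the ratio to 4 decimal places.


LPT order: [20, 16, 14, 12, 3, 3, 3]
Machine loads after assignment: [20, 16, 17, 18]
LPT makespan = 20
Lower bound = max(max_job, ceil(total/4)) = max(20, 18) = 20
Ratio = 20 / 20 = 1.0

1.0


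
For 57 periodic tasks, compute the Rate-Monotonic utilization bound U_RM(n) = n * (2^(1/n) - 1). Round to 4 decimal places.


Compute 2^(1/57) = 1.0122347161
Subtract 1: 1.0122347161 - 1 = 0.0122347161
Multiply by n: 57 * 0.0122347161 = 0.6973788177
Round to 4 dp: 0.6974

0.6974


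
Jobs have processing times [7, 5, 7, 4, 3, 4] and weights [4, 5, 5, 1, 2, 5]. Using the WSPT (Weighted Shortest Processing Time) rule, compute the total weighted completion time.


Compute p/w ratios and sort ascending (WSPT): [(4, 5), (5, 5), (7, 5), (3, 2), (7, 4), (4, 1)]
Compute weighted completion times:
  Job (p=4,w=5): C=4, w*C=5*4=20
  Job (p=5,w=5): C=9, w*C=5*9=45
  Job (p=7,w=5): C=16, w*C=5*16=80
  Job (p=3,w=2): C=19, w*C=2*19=38
  Job (p=7,w=4): C=26, w*C=4*26=104
  Job (p=4,w=1): C=30, w*C=1*30=30
Total weighted completion time = 317

317


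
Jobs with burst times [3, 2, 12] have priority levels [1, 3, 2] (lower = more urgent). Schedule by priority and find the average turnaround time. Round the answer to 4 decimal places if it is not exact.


Sort by priority (ascending = highest first):
Order: [(1, 3), (2, 12), (3, 2)]
Completion times:
  Priority 1, burst=3, C=3
  Priority 2, burst=12, C=15
  Priority 3, burst=2, C=17
Average turnaround = 35/3 = 11.6667

11.6667


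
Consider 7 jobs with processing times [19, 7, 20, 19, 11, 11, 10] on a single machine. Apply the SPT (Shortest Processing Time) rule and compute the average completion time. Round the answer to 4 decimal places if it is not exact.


Sort jobs by processing time (SPT order): [7, 10, 11, 11, 19, 19, 20]
Compute completion times sequentially:
  Job 1: processing = 7, completes at 7
  Job 2: processing = 10, completes at 17
  Job 3: processing = 11, completes at 28
  Job 4: processing = 11, completes at 39
  Job 5: processing = 19, completes at 58
  Job 6: processing = 19, completes at 77
  Job 7: processing = 20, completes at 97
Sum of completion times = 323
Average completion time = 323/7 = 46.1429

46.1429


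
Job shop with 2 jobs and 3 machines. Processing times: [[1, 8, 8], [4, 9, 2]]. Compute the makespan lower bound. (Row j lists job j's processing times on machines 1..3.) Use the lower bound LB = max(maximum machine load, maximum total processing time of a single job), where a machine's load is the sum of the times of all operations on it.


Machine loads:
  Machine 1: 1 + 4 = 5
  Machine 2: 8 + 9 = 17
  Machine 3: 8 + 2 = 10
Max machine load = 17
Job totals:
  Job 1: 17
  Job 2: 15
Max job total = 17
Lower bound = max(17, 17) = 17

17


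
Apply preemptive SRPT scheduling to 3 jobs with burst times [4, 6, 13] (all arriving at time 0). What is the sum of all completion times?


Since all jobs arrive at t=0, SRPT equals SPT ordering.
SPT order: [4, 6, 13]
Completion times:
  Job 1: p=4, C=4
  Job 2: p=6, C=10
  Job 3: p=13, C=23
Total completion time = 4 + 10 + 23 = 37

37


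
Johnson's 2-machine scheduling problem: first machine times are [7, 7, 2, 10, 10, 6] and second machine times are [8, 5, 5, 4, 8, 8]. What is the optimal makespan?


Apply Johnson's rule:
  Group 1 (a <= b): [(3, 2, 5), (6, 6, 8), (1, 7, 8)]
  Group 2 (a > b): [(5, 10, 8), (2, 7, 5), (4, 10, 4)]
Optimal job order: [3, 6, 1, 5, 2, 4]
Schedule:
  Job 3: M1 done at 2, M2 done at 7
  Job 6: M1 done at 8, M2 done at 16
  Job 1: M1 done at 15, M2 done at 24
  Job 5: M1 done at 25, M2 done at 33
  Job 2: M1 done at 32, M2 done at 38
  Job 4: M1 done at 42, M2 done at 46
Makespan = 46

46


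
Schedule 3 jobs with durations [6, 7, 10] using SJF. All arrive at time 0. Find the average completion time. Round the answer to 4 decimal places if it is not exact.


SJF order (ascending): [6, 7, 10]
Completion times:
  Job 1: burst=6, C=6
  Job 2: burst=7, C=13
  Job 3: burst=10, C=23
Average completion = 42/3 = 14.0

14.0


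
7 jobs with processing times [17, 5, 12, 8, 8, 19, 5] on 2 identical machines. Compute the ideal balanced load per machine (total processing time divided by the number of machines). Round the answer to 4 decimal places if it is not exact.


Total processing time = 17 + 5 + 12 + 8 + 8 + 19 + 5 = 74
Number of machines = 2
Ideal balanced load = 74 / 2 = 37.0

37.0


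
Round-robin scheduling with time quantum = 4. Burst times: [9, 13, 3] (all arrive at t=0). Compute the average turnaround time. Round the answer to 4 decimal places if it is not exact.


Time quantum = 4
Execution trace:
  J1 runs 4 units, time = 4
  J2 runs 4 units, time = 8
  J3 runs 3 units, time = 11
  J1 runs 4 units, time = 15
  J2 runs 4 units, time = 19
  J1 runs 1 units, time = 20
  J2 runs 4 units, time = 24
  J2 runs 1 units, time = 25
Finish times: [20, 25, 11]
Average turnaround = 56/3 = 18.6667

18.6667


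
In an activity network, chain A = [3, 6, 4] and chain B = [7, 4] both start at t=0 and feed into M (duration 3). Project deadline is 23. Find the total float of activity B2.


Forward pass: ES(B2) = sum of predecessors on chain B = 7
EF = ES + duration = 7 + 4 = 11
Backward pass: LF(M) = deadline = 23; LS(M) = 23 - 3 = 20
LF(B2) = LS(M) - sum(successors on chain B) = 20 - 0 = 20
LS = LF - duration = 20 - 4 = 16
Total float = LS - ES = 16 - 7 = 9

9


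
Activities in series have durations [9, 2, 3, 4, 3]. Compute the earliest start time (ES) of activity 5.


Activity 5 starts after activities 1 through 4 complete.
Predecessor durations: [9, 2, 3, 4]
ES = 9 + 2 + 3 + 4 = 18

18


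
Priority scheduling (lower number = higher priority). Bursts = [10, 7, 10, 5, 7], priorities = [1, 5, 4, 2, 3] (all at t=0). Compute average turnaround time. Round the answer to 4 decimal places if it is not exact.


Sort by priority (ascending = highest first):
Order: [(1, 10), (2, 5), (3, 7), (4, 10), (5, 7)]
Completion times:
  Priority 1, burst=10, C=10
  Priority 2, burst=5, C=15
  Priority 3, burst=7, C=22
  Priority 4, burst=10, C=32
  Priority 5, burst=7, C=39
Average turnaround = 118/5 = 23.6

23.6


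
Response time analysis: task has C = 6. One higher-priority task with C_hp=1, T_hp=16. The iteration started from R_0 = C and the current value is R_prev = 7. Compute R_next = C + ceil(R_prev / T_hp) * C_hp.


R_next = C + ceil(R_prev / T_hp) * C_hp
ceil(7 / 16) = ceil(0.4375) = 1
Interference = 1 * 1 = 1
R_next = 6 + 1 = 7
R_next = R_prev, so the iteration has converged (response time = 7).

7


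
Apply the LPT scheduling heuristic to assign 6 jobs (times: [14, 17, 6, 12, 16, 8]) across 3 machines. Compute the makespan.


Sort jobs in decreasing order (LPT): [17, 16, 14, 12, 8, 6]
Assign each job to the least loaded machine:
  Machine 1: jobs [17, 6], load = 23
  Machine 2: jobs [16, 8], load = 24
  Machine 3: jobs [14, 12], load = 26
Makespan = max load = 26

26


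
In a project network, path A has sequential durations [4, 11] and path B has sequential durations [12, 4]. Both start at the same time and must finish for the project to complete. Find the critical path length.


Path A total = 4 + 11 = 15
Path B total = 12 + 4 = 16
Critical path = longest path = max(15, 16) = 16

16


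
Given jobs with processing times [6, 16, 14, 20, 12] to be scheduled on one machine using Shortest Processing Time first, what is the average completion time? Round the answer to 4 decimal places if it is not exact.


Sort jobs by processing time (SPT order): [6, 12, 14, 16, 20]
Compute completion times sequentially:
  Job 1: processing = 6, completes at 6
  Job 2: processing = 12, completes at 18
  Job 3: processing = 14, completes at 32
  Job 4: processing = 16, completes at 48
  Job 5: processing = 20, completes at 68
Sum of completion times = 172
Average completion time = 172/5 = 34.4

34.4


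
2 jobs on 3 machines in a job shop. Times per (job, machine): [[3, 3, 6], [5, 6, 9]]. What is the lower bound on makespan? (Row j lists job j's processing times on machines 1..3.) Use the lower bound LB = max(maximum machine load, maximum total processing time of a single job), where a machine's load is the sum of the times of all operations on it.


Machine loads:
  Machine 1: 3 + 5 = 8
  Machine 2: 3 + 6 = 9
  Machine 3: 6 + 9 = 15
Max machine load = 15
Job totals:
  Job 1: 12
  Job 2: 20
Max job total = 20
Lower bound = max(15, 20) = 20

20


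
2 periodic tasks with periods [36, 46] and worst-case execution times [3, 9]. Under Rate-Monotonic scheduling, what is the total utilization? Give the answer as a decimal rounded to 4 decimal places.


Compute individual utilizations (exact fractions):
  Task 1: C/T = 3/36 = 1/12 (approx. 0.0833)
  Task 2: C/T = 9/46 (approx. 0.1957)
Total utilization U = 1/12 + 9/46 = 77/276
Rounded to 4 decimal places: U = 0.2790
RM (Liu & Layland) bound for 2 tasks = 0.828427; compare with U = 77/276 (approx. 0.278986)
U <= bound, so schedulable by RM sufficient condition.

0.2790


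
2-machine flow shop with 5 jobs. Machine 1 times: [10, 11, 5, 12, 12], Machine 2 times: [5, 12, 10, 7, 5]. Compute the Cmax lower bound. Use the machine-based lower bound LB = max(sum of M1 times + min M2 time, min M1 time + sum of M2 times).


LB1 = sum(M1 times) + min(M2 times) = 50 + 5 = 55
LB2 = min(M1 times) + sum(M2 times) = 5 + 39 = 44
Lower bound = max(LB1, LB2) = max(55, 44) = 55

55


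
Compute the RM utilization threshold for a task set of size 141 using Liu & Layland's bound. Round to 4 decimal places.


Compute 2^(1/141) = 1.0049280405
Subtract 1: 1.0049280405 - 1 = 0.0049280405
Multiply by n: 141 * 0.0049280405 = 0.6948537105
Round to 4 dp: 0.6949

0.6949


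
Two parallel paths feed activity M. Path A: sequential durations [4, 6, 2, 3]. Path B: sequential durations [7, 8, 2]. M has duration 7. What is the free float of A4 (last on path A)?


ES(A4) = sum of predecessors on chain A = 12
EF(A4) = ES + duration = 12 + 3 = 15
Successor of A4 is M. ES(M) = max(sum(A), sum(B)) = max(15, 17) = 17
Free float = ES(successor) - EF(current) = 17 - 15 = 2

2


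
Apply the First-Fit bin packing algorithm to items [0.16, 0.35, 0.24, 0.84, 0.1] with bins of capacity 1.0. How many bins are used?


Place items sequentially using First-Fit:
  Item 0.16 -> new Bin 1
  Item 0.35 -> Bin 1 (now 0.51)
  Item 0.24 -> Bin 1 (now 0.75)
  Item 0.84 -> new Bin 2
  Item 0.1 -> Bin 1 (now 0.85)
Total bins used = 2

2


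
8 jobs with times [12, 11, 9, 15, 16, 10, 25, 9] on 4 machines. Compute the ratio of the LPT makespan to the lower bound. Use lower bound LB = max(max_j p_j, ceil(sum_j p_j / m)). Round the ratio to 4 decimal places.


LPT order: [25, 16, 15, 12, 11, 10, 9, 9]
Machine loads after assignment: [25, 25, 25, 32]
LPT makespan = 32
Lower bound = max(max_job, ceil(total/4)) = max(25, 27) = 27
Ratio = 32 / 27 = 1.1852

1.1852


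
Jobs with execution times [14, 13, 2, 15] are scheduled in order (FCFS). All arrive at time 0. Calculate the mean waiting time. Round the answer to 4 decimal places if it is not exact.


FCFS order (as given): [14, 13, 2, 15]
Waiting times:
  Job 1: wait = 0
  Job 2: wait = 14
  Job 3: wait = 27
  Job 4: wait = 29
Sum of waiting times = 70
Average waiting time = 70/4 = 17.5

17.5


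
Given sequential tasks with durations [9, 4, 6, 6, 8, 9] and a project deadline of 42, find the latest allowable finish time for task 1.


LF(activity 1) = deadline - sum of successor durations
Successors: activities 2 through 6 with durations [4, 6, 6, 8, 9]
Sum of successor durations = 33
LF = 42 - 33 = 9

9


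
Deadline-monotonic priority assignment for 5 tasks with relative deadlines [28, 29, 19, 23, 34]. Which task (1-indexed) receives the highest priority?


Sort tasks by relative deadline (ascending):
  Task 3: deadline = 19
  Task 4: deadline = 23
  Task 1: deadline = 28
  Task 2: deadline = 29
  Task 5: deadline = 34
Priority order (highest first): [3, 4, 1, 2, 5]
Highest priority task = 3

3


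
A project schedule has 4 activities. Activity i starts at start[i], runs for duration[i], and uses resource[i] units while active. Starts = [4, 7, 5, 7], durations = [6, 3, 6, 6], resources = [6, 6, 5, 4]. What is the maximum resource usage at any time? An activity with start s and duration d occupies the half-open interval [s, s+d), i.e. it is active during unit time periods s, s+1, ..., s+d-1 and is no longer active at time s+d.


Each activity i is active on [start_i, start_i + duration_i).
Compute total resource usage per time slot:
  t=0: active resources = [], total = 0
  t=1: active resources = [], total = 0
  t=2: active resources = [], total = 0
  t=3: active resources = [], total = 0
  t=4: active resources = [6], total = 6
  t=5: active resources = [6, 5], total = 11
  t=6: active resources = [6, 5], total = 11
  t=7: active resources = [6, 6, 5, 4], total = 21
  t=8: active resources = [6, 6, 5, 4], total = 21
  t=9: active resources = [6, 6, 5, 4], total = 21
  t=10: active resources = [5, 4], total = 9
  t=11: active resources = [4], total = 4
  t=12: active resources = [4], total = 4
Peak resource demand = 21

21


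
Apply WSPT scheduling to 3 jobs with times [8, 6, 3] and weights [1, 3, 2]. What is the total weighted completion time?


Compute p/w ratios and sort ascending (WSPT): [(3, 2), (6, 3), (8, 1)]
Compute weighted completion times:
  Job (p=3,w=2): C=3, w*C=2*3=6
  Job (p=6,w=3): C=9, w*C=3*9=27
  Job (p=8,w=1): C=17, w*C=1*17=17
Total weighted completion time = 50

50


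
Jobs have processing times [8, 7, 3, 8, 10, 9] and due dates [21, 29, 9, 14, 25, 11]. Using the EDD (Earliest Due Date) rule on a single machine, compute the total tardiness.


Sort by due date (EDD order): [(3, 9), (9, 11), (8, 14), (8, 21), (10, 25), (7, 29)]
Compute completion times and tardiness:
  Job 1: p=3, d=9, C=3, tardiness=max(0,3-9)=0
  Job 2: p=9, d=11, C=12, tardiness=max(0,12-11)=1
  Job 3: p=8, d=14, C=20, tardiness=max(0,20-14)=6
  Job 4: p=8, d=21, C=28, tardiness=max(0,28-21)=7
  Job 5: p=10, d=25, C=38, tardiness=max(0,38-25)=13
  Job 6: p=7, d=29, C=45, tardiness=max(0,45-29)=16
Total tardiness = 43

43


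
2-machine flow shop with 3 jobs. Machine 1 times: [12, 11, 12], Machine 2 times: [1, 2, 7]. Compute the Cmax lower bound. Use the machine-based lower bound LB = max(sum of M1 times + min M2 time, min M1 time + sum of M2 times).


LB1 = sum(M1 times) + min(M2 times) = 35 + 1 = 36
LB2 = min(M1 times) + sum(M2 times) = 11 + 10 = 21
Lower bound = max(LB1, LB2) = max(36, 21) = 36

36


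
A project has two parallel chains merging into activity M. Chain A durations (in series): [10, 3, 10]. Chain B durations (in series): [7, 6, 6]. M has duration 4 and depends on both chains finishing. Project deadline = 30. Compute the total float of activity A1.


Forward pass: ES(A1) = sum of predecessors on chain A = 0
EF = ES + duration = 0 + 10 = 10
Backward pass: LF(M) = deadline = 30; LS(M) = 30 - 4 = 26
LF(A1) = LS(M) - sum(successors on chain A) = 26 - 13 = 13
LS = LF - duration = 13 - 10 = 3
Total float = LS - ES = 3 - 0 = 3

3


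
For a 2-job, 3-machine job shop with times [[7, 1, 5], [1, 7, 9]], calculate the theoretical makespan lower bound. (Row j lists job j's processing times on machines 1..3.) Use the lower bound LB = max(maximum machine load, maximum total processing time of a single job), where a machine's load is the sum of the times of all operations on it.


Machine loads:
  Machine 1: 7 + 1 = 8
  Machine 2: 1 + 7 = 8
  Machine 3: 5 + 9 = 14
Max machine load = 14
Job totals:
  Job 1: 13
  Job 2: 17
Max job total = 17
Lower bound = max(14, 17) = 17

17


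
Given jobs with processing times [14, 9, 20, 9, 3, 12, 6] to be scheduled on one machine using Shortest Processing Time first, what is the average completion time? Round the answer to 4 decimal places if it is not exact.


Sort jobs by processing time (SPT order): [3, 6, 9, 9, 12, 14, 20]
Compute completion times sequentially:
  Job 1: processing = 3, completes at 3
  Job 2: processing = 6, completes at 9
  Job 3: processing = 9, completes at 18
  Job 4: processing = 9, completes at 27
  Job 5: processing = 12, completes at 39
  Job 6: processing = 14, completes at 53
  Job 7: processing = 20, completes at 73
Sum of completion times = 222
Average completion time = 222/7 = 31.7143

31.7143


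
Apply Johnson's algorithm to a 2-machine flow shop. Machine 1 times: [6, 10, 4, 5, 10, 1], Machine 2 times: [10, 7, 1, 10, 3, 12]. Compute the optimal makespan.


Apply Johnson's rule:
  Group 1 (a <= b): [(6, 1, 12), (4, 5, 10), (1, 6, 10)]
  Group 2 (a > b): [(2, 10, 7), (5, 10, 3), (3, 4, 1)]
Optimal job order: [6, 4, 1, 2, 5, 3]
Schedule:
  Job 6: M1 done at 1, M2 done at 13
  Job 4: M1 done at 6, M2 done at 23
  Job 1: M1 done at 12, M2 done at 33
  Job 2: M1 done at 22, M2 done at 40
  Job 5: M1 done at 32, M2 done at 43
  Job 3: M1 done at 36, M2 done at 44
Makespan = 44

44


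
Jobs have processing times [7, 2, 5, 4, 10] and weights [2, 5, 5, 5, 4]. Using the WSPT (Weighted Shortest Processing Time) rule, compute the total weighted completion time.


Compute p/w ratios and sort ascending (WSPT): [(2, 5), (4, 5), (5, 5), (10, 4), (7, 2)]
Compute weighted completion times:
  Job (p=2,w=5): C=2, w*C=5*2=10
  Job (p=4,w=5): C=6, w*C=5*6=30
  Job (p=5,w=5): C=11, w*C=5*11=55
  Job (p=10,w=4): C=21, w*C=4*21=84
  Job (p=7,w=2): C=28, w*C=2*28=56
Total weighted completion time = 235

235


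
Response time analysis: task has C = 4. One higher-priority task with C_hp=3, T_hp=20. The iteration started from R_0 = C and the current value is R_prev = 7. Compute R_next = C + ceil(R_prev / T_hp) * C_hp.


R_next = C + ceil(R_prev / T_hp) * C_hp
ceil(7 / 20) = ceil(0.35) = 1
Interference = 1 * 3 = 3
R_next = 4 + 3 = 7
R_next = R_prev, so the iteration has converged (response time = 7).

7


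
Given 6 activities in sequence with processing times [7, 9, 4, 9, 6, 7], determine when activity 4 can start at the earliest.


Activity 4 starts after activities 1 through 3 complete.
Predecessor durations: [7, 9, 4]
ES = 7 + 9 + 4 = 20

20


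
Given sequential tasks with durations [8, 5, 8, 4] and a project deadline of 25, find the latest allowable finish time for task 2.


LF(activity 2) = deadline - sum of successor durations
Successors: activities 3 through 4 with durations [8, 4]
Sum of successor durations = 12
LF = 25 - 12 = 13

13


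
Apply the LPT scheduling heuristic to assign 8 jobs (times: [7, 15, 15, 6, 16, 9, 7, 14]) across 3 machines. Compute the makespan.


Sort jobs in decreasing order (LPT): [16, 15, 15, 14, 9, 7, 7, 6]
Assign each job to the least loaded machine:
  Machine 1: jobs [16, 7, 7], load = 30
  Machine 2: jobs [15, 14], load = 29
  Machine 3: jobs [15, 9, 6], load = 30
Makespan = max load = 30

30


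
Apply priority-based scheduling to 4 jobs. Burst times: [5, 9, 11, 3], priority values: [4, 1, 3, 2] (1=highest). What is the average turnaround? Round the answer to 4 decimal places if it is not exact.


Sort by priority (ascending = highest first):
Order: [(1, 9), (2, 3), (3, 11), (4, 5)]
Completion times:
  Priority 1, burst=9, C=9
  Priority 2, burst=3, C=12
  Priority 3, burst=11, C=23
  Priority 4, burst=5, C=28
Average turnaround = 72/4 = 18.0

18.0


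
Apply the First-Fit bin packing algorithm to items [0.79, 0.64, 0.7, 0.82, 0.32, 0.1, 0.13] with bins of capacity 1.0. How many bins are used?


Place items sequentially using First-Fit:
  Item 0.79 -> new Bin 1
  Item 0.64 -> new Bin 2
  Item 0.7 -> new Bin 3
  Item 0.82 -> new Bin 4
  Item 0.32 -> Bin 2 (now 0.96)
  Item 0.1 -> Bin 1 (now 0.89)
  Item 0.13 -> Bin 3 (now 0.83)
Total bins used = 4

4


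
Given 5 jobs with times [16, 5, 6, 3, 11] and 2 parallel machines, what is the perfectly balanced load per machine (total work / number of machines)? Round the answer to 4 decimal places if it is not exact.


Total processing time = 16 + 5 + 6 + 3 + 11 = 41
Number of machines = 2
Ideal balanced load = 41 / 2 = 20.5

20.5


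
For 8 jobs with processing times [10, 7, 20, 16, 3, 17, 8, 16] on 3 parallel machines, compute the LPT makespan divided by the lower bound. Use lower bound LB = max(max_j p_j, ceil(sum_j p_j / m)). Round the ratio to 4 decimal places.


LPT order: [20, 17, 16, 16, 10, 8, 7, 3]
Machine loads after assignment: [31, 34, 32]
LPT makespan = 34
Lower bound = max(max_job, ceil(total/3)) = max(20, 33) = 33
Ratio = 34 / 33 = 1.0303

1.0303


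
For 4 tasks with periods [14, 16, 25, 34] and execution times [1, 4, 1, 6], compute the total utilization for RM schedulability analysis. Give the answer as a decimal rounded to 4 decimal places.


Compute individual utilizations (exact fractions):
  Task 1: C/T = 1/14 (approx. 0.0714)
  Task 2: C/T = 4/16 = 1/4 (approx. 0.25)
  Task 3: C/T = 1/25 (approx. 0.04)
  Task 4: C/T = 6/34 = 3/17 (approx. 0.1765)
Total utilization U = 1/14 + 1/4 + 1/25 + 3/17 = 6401/11900
Rounded to 4 decimal places: U = 0.5379
RM (Liu & Layland) bound for 4 tasks = 0.756828; compare with U = 6401/11900 (approx. 0.537899)
U <= bound, so schedulable by RM sufficient condition.

0.5379


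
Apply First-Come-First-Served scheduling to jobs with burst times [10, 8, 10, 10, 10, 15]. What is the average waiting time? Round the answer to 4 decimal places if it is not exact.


FCFS order (as given): [10, 8, 10, 10, 10, 15]
Waiting times:
  Job 1: wait = 0
  Job 2: wait = 10
  Job 3: wait = 18
  Job 4: wait = 28
  Job 5: wait = 38
  Job 6: wait = 48
Sum of waiting times = 142
Average waiting time = 142/6 = 23.6667

23.6667


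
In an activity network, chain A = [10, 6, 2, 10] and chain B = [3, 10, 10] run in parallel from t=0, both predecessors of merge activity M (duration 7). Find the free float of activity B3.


ES(B3) = sum of predecessors on chain B = 13
EF(B3) = ES + duration = 13 + 10 = 23
Successor of B3 is M. ES(M) = max(sum(A), sum(B)) = max(28, 23) = 28
Free float = ES(successor) - EF(current) = 28 - 23 = 5

5


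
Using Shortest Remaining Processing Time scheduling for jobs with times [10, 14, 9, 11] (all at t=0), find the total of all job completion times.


Since all jobs arrive at t=0, SRPT equals SPT ordering.
SPT order: [9, 10, 11, 14]
Completion times:
  Job 1: p=9, C=9
  Job 2: p=10, C=19
  Job 3: p=11, C=30
  Job 4: p=14, C=44
Total completion time = 9 + 19 + 30 + 44 = 102

102


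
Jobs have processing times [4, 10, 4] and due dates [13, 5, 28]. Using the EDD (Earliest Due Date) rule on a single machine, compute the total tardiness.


Sort by due date (EDD order): [(10, 5), (4, 13), (4, 28)]
Compute completion times and tardiness:
  Job 1: p=10, d=5, C=10, tardiness=max(0,10-5)=5
  Job 2: p=4, d=13, C=14, tardiness=max(0,14-13)=1
  Job 3: p=4, d=28, C=18, tardiness=max(0,18-28)=0
Total tardiness = 6

6


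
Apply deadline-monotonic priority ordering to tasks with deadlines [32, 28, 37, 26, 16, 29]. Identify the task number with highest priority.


Sort tasks by relative deadline (ascending):
  Task 5: deadline = 16
  Task 4: deadline = 26
  Task 2: deadline = 28
  Task 6: deadline = 29
  Task 1: deadline = 32
  Task 3: deadline = 37
Priority order (highest first): [5, 4, 2, 6, 1, 3]
Highest priority task = 5

5


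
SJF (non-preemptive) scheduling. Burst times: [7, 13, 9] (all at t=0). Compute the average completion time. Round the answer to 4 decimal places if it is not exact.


SJF order (ascending): [7, 9, 13]
Completion times:
  Job 1: burst=7, C=7
  Job 2: burst=9, C=16
  Job 3: burst=13, C=29
Average completion = 52/3 = 17.3333

17.3333


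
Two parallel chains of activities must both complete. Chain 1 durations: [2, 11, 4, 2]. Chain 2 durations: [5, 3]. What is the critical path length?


Path A total = 2 + 11 + 4 + 2 = 19
Path B total = 5 + 3 = 8
Critical path = longest path = max(19, 8) = 19

19


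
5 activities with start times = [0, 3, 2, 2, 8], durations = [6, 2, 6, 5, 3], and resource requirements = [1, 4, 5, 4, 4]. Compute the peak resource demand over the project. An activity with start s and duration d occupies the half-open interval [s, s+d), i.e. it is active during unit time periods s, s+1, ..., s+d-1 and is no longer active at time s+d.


Each activity i is active on [start_i, start_i + duration_i).
Compute total resource usage per time slot:
  t=0: active resources = [1], total = 1
  t=1: active resources = [1], total = 1
  t=2: active resources = [1, 5, 4], total = 10
  t=3: active resources = [1, 4, 5, 4], total = 14
  t=4: active resources = [1, 4, 5, 4], total = 14
  t=5: active resources = [1, 5, 4], total = 10
  t=6: active resources = [5, 4], total = 9
  t=7: active resources = [5], total = 5
  t=8: active resources = [4], total = 4
  t=9: active resources = [4], total = 4
  t=10: active resources = [4], total = 4
Peak resource demand = 14

14


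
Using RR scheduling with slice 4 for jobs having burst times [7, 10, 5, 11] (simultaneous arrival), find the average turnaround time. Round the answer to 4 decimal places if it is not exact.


Time quantum = 4
Execution trace:
  J1 runs 4 units, time = 4
  J2 runs 4 units, time = 8
  J3 runs 4 units, time = 12
  J4 runs 4 units, time = 16
  J1 runs 3 units, time = 19
  J2 runs 4 units, time = 23
  J3 runs 1 units, time = 24
  J4 runs 4 units, time = 28
  J2 runs 2 units, time = 30
  J4 runs 3 units, time = 33
Finish times: [19, 30, 24, 33]
Average turnaround = 106/4 = 26.5

26.5


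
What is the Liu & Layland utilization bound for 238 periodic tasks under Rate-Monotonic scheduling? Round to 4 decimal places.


Compute 2^(1/238) = 1.0029166282
Subtract 1: 1.0029166282 - 1 = 0.0029166282
Multiply by n: 238 * 0.0029166282 = 0.6941575116
Round to 4 dp: 0.6942

0.6942


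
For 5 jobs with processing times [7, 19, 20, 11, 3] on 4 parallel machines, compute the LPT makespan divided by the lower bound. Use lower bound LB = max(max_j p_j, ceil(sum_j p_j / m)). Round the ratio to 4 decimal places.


LPT order: [20, 19, 11, 7, 3]
Machine loads after assignment: [20, 19, 11, 10]
LPT makespan = 20
Lower bound = max(max_job, ceil(total/4)) = max(20, 15) = 20
Ratio = 20 / 20 = 1.0

1.0


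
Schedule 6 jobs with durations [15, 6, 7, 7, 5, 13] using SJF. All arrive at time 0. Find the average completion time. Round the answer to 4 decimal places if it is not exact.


SJF order (ascending): [5, 6, 7, 7, 13, 15]
Completion times:
  Job 1: burst=5, C=5
  Job 2: burst=6, C=11
  Job 3: burst=7, C=18
  Job 4: burst=7, C=25
  Job 5: burst=13, C=38
  Job 6: burst=15, C=53
Average completion = 150/6 = 25.0

25.0
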